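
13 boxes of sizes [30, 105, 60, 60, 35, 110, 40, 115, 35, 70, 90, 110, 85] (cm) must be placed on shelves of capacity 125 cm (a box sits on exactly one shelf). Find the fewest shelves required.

Total = 115 + 110 + 110 + 105 + 90 + 85 + 70 + 60 + 60 + 40 + 35 + 35 + 30 = 945 cm.
Lower bound: ⌈945/125⌉ = 8 shelves.
A packing using 9 shelves:
  shelf 1: 115 = 115
  shelf 2: 110 = 110
  shelf 3: 110 = 110
  shelf 4: 105 = 105
  shelf 5: 90 + 35 = 125
  shelf 6: 85 + 40 = 125
  shelf 7: 70 + 35 = 105
  shelf 8: 60 + 60 = 120
  shelf 9: 30 = 30
No arrangement into 8 shelves stays within capacity, so 9 is optimal.

9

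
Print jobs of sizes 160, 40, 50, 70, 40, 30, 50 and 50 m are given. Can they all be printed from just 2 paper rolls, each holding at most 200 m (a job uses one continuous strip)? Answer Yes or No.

No

Total = 490 m; ⌈490/200⌉ = 3.
At least 3 paper rolls are required, but only 2 are allowed.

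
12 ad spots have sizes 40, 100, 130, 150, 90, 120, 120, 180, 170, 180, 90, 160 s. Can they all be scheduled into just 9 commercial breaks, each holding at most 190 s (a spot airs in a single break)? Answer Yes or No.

No

Total = 1530 s; ⌈1530/190⌉ = 9.
The bound of 9 does not rule out 9, but exhaustive search shows no assignment into 9 commercial breaks of capacity 190 s exists — the minimum is 10.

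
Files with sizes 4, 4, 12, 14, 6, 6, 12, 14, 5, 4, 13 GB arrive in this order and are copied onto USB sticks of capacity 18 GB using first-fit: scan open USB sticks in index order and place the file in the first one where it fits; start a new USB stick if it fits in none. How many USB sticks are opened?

  4 → USB stick 1 (new)  [load 4/18]
  4 → USB stick 1  [load 8/18]
  12 → USB stick 2 (new)  [load 12/18]
  14 → USB stick 3 (new)  [load 14/18]
  6 → USB stick 1  [load 14/18]
  6 → USB stick 2  [load 18/18]
  12 → USB stick 4 (new)  [load 12/18]
  14 → USB stick 5 (new)  [load 14/18]
  5 → USB stick 4  [load 17/18]
  4 → USB stick 1  [load 18/18]
  13 → USB stick 6 (new)  [load 13/18]
6 USB sticks opened.

6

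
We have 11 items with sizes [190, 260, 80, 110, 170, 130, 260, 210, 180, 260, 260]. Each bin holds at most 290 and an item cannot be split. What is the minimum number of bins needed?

Total = 260 + 260 + 260 + 260 + 210 + 190 + 180 + 170 + 130 + 110 + 80 = 2110.
Lower bound: ⌈2110/290⌉ = 8 bins.
A packing using 9 bins:
  bin 1: 260 = 260
  bin 2: 260 = 260
  bin 3: 260 = 260
  bin 4: 260 = 260
  bin 5: 210 + 80 = 290
  bin 6: 190 = 190
  bin 7: 180 + 110 = 290
  bin 8: 170 = 170
  bin 9: 130 = 130
No arrangement into 8 bins stays within capacity, so 9 is optimal.

9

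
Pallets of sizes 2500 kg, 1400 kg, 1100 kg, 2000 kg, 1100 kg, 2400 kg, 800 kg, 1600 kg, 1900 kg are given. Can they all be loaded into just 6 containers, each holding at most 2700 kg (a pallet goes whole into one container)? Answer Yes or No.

A valid assignment using 6 containers:
  container 1: 2500 = 2500
  container 2: 2400 = 2400
  container 3: 2000 = 2000
  container 4: 1900 + 800 = 2700
  container 5: 1600 + 1100 = 2700
  container 6: 1400 + 1100 = 2500
Every load is within 2700 kg, so 6 containers suffice.

Yes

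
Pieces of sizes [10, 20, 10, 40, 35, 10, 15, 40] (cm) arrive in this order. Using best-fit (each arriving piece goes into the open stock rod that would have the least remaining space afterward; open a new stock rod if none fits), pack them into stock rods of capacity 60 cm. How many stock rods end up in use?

4

  10 → stock rod 1 (new)  [load 10/60]
  20 → stock rod 1  [load 30/60]
  10 → stock rod 1  [load 40/60]
  40 → stock rod 2 (new)  [load 40/60]
  35 → stock rod 3 (new)  [load 35/60]
  10 → stock rod 1  [load 50/60]
  15 → stock rod 2  [load 55/60]
  40 → stock rod 4 (new)  [load 40/60]
4 stock rods opened.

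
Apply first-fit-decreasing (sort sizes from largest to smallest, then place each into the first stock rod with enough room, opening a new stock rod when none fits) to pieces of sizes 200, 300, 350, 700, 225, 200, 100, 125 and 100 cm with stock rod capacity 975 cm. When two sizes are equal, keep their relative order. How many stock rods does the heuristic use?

3

Sorted descending: 700, 350, 300, 225, 200, 200, 125, 100, 100.
  700 → stock rod 1 (new)  [load 700/975]
  350 → stock rod 2 (new)  [load 350/975]
  300 → stock rod 2  [load 650/975]
  225 → stock rod 1  [load 925/975]
  200 → stock rod 2  [load 850/975]
  200 → stock rod 3 (new)  [load 200/975]
  125 → stock rod 2  [load 975/975]
  100 → stock rod 3  [load 300/975]
  100 → stock rod 3  [load 400/975]
3 stock rods opened.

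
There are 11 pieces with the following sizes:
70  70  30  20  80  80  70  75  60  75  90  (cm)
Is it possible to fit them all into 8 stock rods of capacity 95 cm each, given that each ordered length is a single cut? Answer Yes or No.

No

Total = 720 cm; ⌈720/95⌉ = 8.
9 pieces each exceed half the capacity and cannot share a stock rod, forcing at least 9 stock rods.
At least 9 stock rods are required, but only 8 are allowed.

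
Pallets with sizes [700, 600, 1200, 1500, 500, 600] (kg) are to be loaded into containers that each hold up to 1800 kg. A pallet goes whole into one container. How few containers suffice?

Total = 1500 + 1200 + 700 + 600 + 600 + 500 = 5100 kg.
Lower bound: ⌈5100/1800⌉ = 3 containers.
A packing using 3 containers:
  container 1: 1500 = 1500
  container 2: 1200 + 600 = 1800
  container 3: 700 + 600 + 500 = 1800
This matches the lower bound, so 3 is optimal.

3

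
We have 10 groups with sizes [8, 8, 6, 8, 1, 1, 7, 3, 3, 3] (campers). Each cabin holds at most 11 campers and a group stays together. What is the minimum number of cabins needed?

5

Total = 8 + 8 + 8 + 7 + 6 + 3 + 3 + 3 + 1 + 1 = 48 campers.
Lower bound: ⌈48/11⌉ = 5 cabins.
A packing using 5 cabins:
  cabin 1: 8 + 3 = 11
  cabin 2: 8 + 3 = 11
  cabin 3: 8 + 3 = 11
  cabin 4: 7 + 1 + 1 = 9
  cabin 5: 6 = 6
This matches the lower bound, so 5 is optimal.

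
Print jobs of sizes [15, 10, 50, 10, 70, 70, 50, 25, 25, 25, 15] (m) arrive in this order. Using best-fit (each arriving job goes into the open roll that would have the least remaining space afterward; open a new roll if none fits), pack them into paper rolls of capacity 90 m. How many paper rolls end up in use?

5

  15 → roll 1 (new)  [load 15/90]
  10 → roll 1  [load 25/90]
  50 → roll 1  [load 75/90]
  10 → roll 1  [load 85/90]
  70 → roll 2 (new)  [load 70/90]
  70 → roll 3 (new)  [load 70/90]
  50 → roll 4 (new)  [load 50/90]
  25 → roll 4  [load 75/90]
  25 → roll 5 (new)  [load 25/90]
  25 → roll 5  [load 50/90]
  15 → roll 4  [load 90/90]
5 paper rolls opened.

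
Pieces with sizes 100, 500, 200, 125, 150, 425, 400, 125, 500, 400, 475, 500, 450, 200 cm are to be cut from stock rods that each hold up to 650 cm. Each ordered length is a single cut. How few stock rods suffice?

8

Total = 500 + 500 + 500 + 475 + 450 + 425 + 400 + 400 + 200 + 200 + 150 + 125 + 125 + 100 = 4550 cm.
Lower bound: ⌈4550/650⌉ = 7 stock rods.
Also, 8 pieces each exceed 325 cm, and no two of those can share a stock rod, so at least 8 stock rods are needed.
A packing using 8 stock rods:
  stock rod 1: 500 + 150 = 650
  stock rod 2: 500 + 125 = 625
  stock rod 3: 500 + 125 = 625
  stock rod 4: 475 + 100 = 575
  stock rod 5: 450 + 200 = 650
  stock rod 6: 425 + 200 = 625
  stock rod 7: 400 = 400
  stock rod 8: 400 = 400
This matches the lower bound, so 8 is optimal.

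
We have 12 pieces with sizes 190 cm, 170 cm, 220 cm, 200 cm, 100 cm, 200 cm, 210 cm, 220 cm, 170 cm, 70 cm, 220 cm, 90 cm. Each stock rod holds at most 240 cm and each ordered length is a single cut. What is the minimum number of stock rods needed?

Total = 220 + 220 + 220 + 210 + 200 + 200 + 190 + 170 + 170 + 100 + 90 + 70 = 2060 cm.
Lower bound: ⌈2060/240⌉ = 9 stock rods.
A packing using 10 stock rods:
  stock rod 1: 220 = 220
  stock rod 2: 220 = 220
  stock rod 3: 220 = 220
  stock rod 4: 210 = 210
  stock rod 5: 200 = 200
  stock rod 6: 200 = 200
  stock rod 7: 190 = 190
  stock rod 8: 170 + 70 = 240
  stock rod 9: 170 = 170
  stock rod 10: 100 + 90 = 190
No arrangement into 9 stock rods stays within capacity, so 10 is optimal.

10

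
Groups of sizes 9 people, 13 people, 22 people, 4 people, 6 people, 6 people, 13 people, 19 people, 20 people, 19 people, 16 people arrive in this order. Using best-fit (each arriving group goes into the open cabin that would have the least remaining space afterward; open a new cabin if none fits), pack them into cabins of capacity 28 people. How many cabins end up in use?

  9 → cabin 1 (new)  [load 9/28]
  13 → cabin 1  [load 22/28]
  22 → cabin 2 (new)  [load 22/28]
  4 → cabin 1  [load 26/28]
  6 → cabin 2  [load 28/28]
  6 → cabin 3 (new)  [load 6/28]
  13 → cabin 3  [load 19/28]
  19 → cabin 4 (new)  [load 19/28]
  20 → cabin 5 (new)  [load 20/28]
  19 → cabin 6 (new)  [load 19/28]
  16 → cabin 7 (new)  [load 16/28]
7 cabins opened.

7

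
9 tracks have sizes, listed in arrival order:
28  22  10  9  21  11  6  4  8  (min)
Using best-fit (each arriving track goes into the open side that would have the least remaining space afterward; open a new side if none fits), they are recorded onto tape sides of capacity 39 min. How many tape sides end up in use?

  28 → side 1 (new)  [load 28/39]
  22 → side 2 (new)  [load 22/39]
  10 → side 1  [load 38/39]
  9 → side 2  [load 31/39]
  21 → side 3 (new)  [load 21/39]
  11 → side 3  [load 32/39]
  6 → side 3  [load 38/39]
  4 → side 2  [load 35/39]
  8 → side 4 (new)  [load 8/39]
4 tape sides opened.

4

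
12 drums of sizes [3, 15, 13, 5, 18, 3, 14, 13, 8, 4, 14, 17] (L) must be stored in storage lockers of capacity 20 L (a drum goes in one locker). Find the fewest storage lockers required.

8

Total = 18 + 17 + 15 + 14 + 14 + 13 + 13 + 8 + 5 + 4 + 3 + 3 = 127 L.
Lower bound: ⌈127/20⌉ = 7 storage lockers.
A packing using 8 storage lockers:
  locker 1: 18 = 18
  locker 2: 17 + 3 = 20
  locker 3: 15 + 5 = 20
  locker 4: 14 + 4 = 18
  locker 5: 14 + 3 = 17
  locker 6: 13 = 13
  locker 7: 13 = 13
  locker 8: 8 = 8
No arrangement into 7 storage lockers stays within capacity, so 8 is optimal.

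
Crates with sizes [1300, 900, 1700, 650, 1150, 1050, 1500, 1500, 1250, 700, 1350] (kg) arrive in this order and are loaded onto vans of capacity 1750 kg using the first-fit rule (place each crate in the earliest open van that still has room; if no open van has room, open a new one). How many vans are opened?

9

  1300 → van 1 (new)  [load 1300/1750]
  900 → van 2 (new)  [load 900/1750]
  1700 → van 3 (new)  [load 1700/1750]
  650 → van 2  [load 1550/1750]
  1150 → van 4 (new)  [load 1150/1750]
  1050 → van 5 (new)  [load 1050/1750]
  1500 → van 6 (new)  [load 1500/1750]
  1500 → van 7 (new)  [load 1500/1750]
  1250 → van 8 (new)  [load 1250/1750]
  700 → van 5  [load 1750/1750]
  1350 → van 9 (new)  [load 1350/1750]
9 vans opened.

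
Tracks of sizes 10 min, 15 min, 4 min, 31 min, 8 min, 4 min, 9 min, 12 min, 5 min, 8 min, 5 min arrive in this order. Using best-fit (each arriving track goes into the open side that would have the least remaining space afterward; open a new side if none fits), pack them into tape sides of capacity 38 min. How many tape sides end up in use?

  10 → side 1 (new)  [load 10/38]
  15 → side 1  [load 25/38]
  4 → side 1  [load 29/38]
  31 → side 2 (new)  [load 31/38]
  8 → side 1  [load 37/38]
  4 → side 2  [load 35/38]
  9 → side 3 (new)  [load 9/38]
  12 → side 3  [load 21/38]
  5 → side 3  [load 26/38]
  8 → side 3  [load 34/38]
  5 → side 4 (new)  [load 5/38]
4 tape sides opened.

4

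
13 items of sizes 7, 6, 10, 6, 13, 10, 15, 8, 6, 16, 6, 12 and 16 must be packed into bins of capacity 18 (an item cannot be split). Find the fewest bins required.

8

Total = 16 + 16 + 15 + 13 + 12 + 10 + 10 + 8 + 7 + 6 + 6 + 6 + 6 = 131.
Lower bound: ⌈131/18⌉ = 8 bins.
A packing using 8 bins:
  bin 1: 16 = 16
  bin 2: 16 = 16
  bin 3: 15 = 15
  bin 4: 13 = 13
  bin 5: 12 + 6 = 18
  bin 6: 10 + 8 = 18
  bin 7: 10 + 7 = 17
  bin 8: 6 + 6 + 6 = 18
This matches the lower bound, so 8 is optimal.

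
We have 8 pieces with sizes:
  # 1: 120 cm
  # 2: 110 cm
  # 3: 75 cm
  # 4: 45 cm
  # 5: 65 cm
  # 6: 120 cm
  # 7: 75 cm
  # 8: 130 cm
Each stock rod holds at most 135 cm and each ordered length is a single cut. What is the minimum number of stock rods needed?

Total = 130 + 120 + 120 + 110 + 75 + 75 + 65 + 45 = 740 cm.
Lower bound: ⌈740/135⌉ = 6 stock rods.
A packing using 7 stock rods:
  stock rod 1: 130 = 130
  stock rod 2: 120 = 120
  stock rod 3: 120 = 120
  stock rod 4: 110 = 110
  stock rod 5: 75 + 45 = 120
  stock rod 6: 75 = 75
  stock rod 7: 65 = 65
No arrangement into 6 stock rods stays within capacity, so 7 is optimal.

7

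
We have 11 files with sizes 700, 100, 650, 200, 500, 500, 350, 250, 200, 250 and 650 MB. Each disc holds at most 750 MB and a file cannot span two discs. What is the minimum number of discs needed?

6

Total = 700 + 650 + 650 + 500 + 500 + 350 + 250 + 250 + 200 + 200 + 100 = 4350 MB.
Lower bound: ⌈4350/750⌉ = 6 discs.
A packing using 6 discs:
  disc 1: 700 = 700
  disc 2: 650 + 100 = 750
  disc 3: 650 = 650
  disc 4: 500 + 250 = 750
  disc 5: 500 + 250 = 750
  disc 6: 350 + 200 + 200 = 750
This matches the lower bound, so 6 is optimal.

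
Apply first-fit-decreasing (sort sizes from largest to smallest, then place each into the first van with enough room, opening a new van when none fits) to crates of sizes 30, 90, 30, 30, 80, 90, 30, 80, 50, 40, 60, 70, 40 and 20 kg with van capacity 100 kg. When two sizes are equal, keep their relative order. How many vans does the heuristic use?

8

Sorted descending: 90, 90, 80, 80, 70, 60, 50, 40, 40, 30, 30, 30, 30, 20.
  90 → van 1 (new)  [load 90/100]
  90 → van 2 (new)  [load 90/100]
  80 → van 3 (new)  [load 80/100]
  80 → van 4 (new)  [load 80/100]
  70 → van 5 (new)  [load 70/100]
  60 → van 6 (new)  [load 60/100]
  50 → van 7 (new)  [load 50/100]
  40 → van 6  [load 100/100]
  40 → van 7  [load 90/100]
  30 → van 5  [load 100/100]
  30 → van 8 (new)  [load 30/100]
  30 → van 8  [load 60/100]
  30 → van 8  [load 90/100]
  20 → van 3  [load 100/100]
8 vans opened.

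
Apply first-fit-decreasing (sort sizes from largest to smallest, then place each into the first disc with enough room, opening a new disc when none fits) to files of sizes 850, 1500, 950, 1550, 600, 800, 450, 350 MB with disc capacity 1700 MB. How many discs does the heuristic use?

Sorted descending: 1550, 1500, 950, 850, 800, 600, 450, 350.
  1550 → disc 1 (new)  [load 1550/1700]
  1500 → disc 2 (new)  [load 1500/1700]
  950 → disc 3 (new)  [load 950/1700]
  850 → disc 4 (new)  [load 850/1700]
  800 → disc 4  [load 1650/1700]
  600 → disc 3  [load 1550/1700]
  450 → disc 5 (new)  [load 450/1700]
  350 → disc 5  [load 800/1700]
5 discs opened.

5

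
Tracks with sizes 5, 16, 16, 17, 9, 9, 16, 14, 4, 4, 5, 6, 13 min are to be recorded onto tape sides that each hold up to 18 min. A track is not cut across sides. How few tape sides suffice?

8

Total = 17 + 16 + 16 + 16 + 14 + 13 + 9 + 9 + 6 + 5 + 5 + 4 + 4 = 134 min.
Lower bound: ⌈134/18⌉ = 8 tape sides.
A packing using 8 tape sides:
  side 1: 17 = 17
  side 2: 16 = 16
  side 3: 16 = 16
  side 4: 16 = 16
  side 5: 14 + 4 = 18
  side 6: 13 + 5 = 18
  side 7: 9 + 9 = 18
  side 8: 6 + 5 + 4 = 15
This matches the lower bound, so 8 is optimal.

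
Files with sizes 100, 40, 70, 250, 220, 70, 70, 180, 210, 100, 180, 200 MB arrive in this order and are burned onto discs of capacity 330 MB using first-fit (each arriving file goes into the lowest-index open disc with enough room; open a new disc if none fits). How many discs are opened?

  100 → disc 1 (new)  [load 100/330]
  40 → disc 1  [load 140/330]
  70 → disc 1  [load 210/330]
  250 → disc 2 (new)  [load 250/330]
  220 → disc 3 (new)  [load 220/330]
  70 → disc 1  [load 280/330]
  70 → disc 2  [load 320/330]
  180 → disc 4 (new)  [load 180/330]
  210 → disc 5 (new)  [load 210/330]
  100 → disc 3  [load 320/330]
  180 → disc 6 (new)  [load 180/330]
  200 → disc 7 (new)  [load 200/330]
7 discs opened.

7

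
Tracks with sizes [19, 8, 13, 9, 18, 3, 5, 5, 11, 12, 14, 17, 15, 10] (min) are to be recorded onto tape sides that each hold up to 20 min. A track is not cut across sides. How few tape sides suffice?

Total = 19 + 18 + 17 + 15 + 14 + 13 + 12 + 11 + 10 + 9 + 8 + 5 + 5 + 3 = 159 min.
Lower bound: ⌈159/20⌉ = 8 tape sides.
A packing using 9 tape sides:
  side 1: 19 = 19
  side 2: 18 = 18
  side 3: 17 + 3 = 20
  side 4: 15 + 5 = 20
  side 5: 14 + 5 = 19
  side 6: 13 = 13
  side 7: 12 + 8 = 20
  side 8: 11 + 9 = 20
  side 9: 10 = 10
No arrangement into 8 tape sides stays within capacity, so 9 is optimal.

9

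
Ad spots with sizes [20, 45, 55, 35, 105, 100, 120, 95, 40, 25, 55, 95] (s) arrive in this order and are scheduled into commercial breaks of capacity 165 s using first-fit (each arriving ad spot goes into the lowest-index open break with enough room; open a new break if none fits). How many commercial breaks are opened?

  20 → break 1 (new)  [load 20/165]
  45 → break 1  [load 65/165]
  55 → break 1  [load 120/165]
  35 → break 1  [load 155/165]
  105 → break 2 (new)  [load 105/165]
  100 → break 3 (new)  [load 100/165]
  120 → break 4 (new)  [load 120/165]
  95 → break 5 (new)  [load 95/165]
  40 → break 2  [load 145/165]
  25 → break 3  [load 125/165]
  55 → break 5  [load 150/165]
  95 → break 6 (new)  [load 95/165]
6 commercial breaks opened.

6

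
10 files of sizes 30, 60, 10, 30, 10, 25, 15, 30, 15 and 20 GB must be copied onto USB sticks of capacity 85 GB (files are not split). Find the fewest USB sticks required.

3

Total = 60 + 30 + 30 + 30 + 25 + 20 + 15 + 15 + 10 + 10 = 245 GB.
Lower bound: ⌈245/85⌉ = 3 USB sticks.
A packing using 3 USB sticks:
  USB stick 1: 60 + 25 = 85
  USB stick 2: 30 + 30 + 20 = 80
  USB stick 3: 30 + 15 + 15 + 10 + 10 = 80
This matches the lower bound, so 3 is optimal.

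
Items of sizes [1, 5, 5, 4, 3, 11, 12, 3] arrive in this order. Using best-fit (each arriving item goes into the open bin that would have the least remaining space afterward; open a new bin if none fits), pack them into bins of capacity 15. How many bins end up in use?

  1 → bin 1 (new)  [load 1/15]
  5 → bin 1  [load 6/15]
  5 → bin 1  [load 11/15]
  4 → bin 1  [load 15/15]
  3 → bin 2 (new)  [load 3/15]
  11 → bin 2  [load 14/15]
  12 → bin 3 (new)  [load 12/15]
  3 → bin 3  [load 15/15]
3 bins opened.

3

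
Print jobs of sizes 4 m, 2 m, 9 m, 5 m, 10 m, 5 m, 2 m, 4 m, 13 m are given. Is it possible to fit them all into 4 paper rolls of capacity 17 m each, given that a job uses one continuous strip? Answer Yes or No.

A valid assignment using 4 paper rolls:
  roll 1: 13 + 4 = 17
  roll 2: 10 + 5 + 2 = 17
  roll 3: 9 + 5 + 2 = 16
  roll 4: 4 = 4
Every load is within 17 m, so 4 paper rolls suffice.

Yes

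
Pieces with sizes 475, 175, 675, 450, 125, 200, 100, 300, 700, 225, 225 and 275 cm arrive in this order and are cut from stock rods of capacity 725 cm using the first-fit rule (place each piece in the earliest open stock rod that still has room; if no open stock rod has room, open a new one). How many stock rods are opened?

6

  475 → stock rod 1 (new)  [load 475/725]
  175 → stock rod 1  [load 650/725]
  675 → stock rod 2 (new)  [load 675/725]
  450 → stock rod 3 (new)  [load 450/725]
  125 → stock rod 3  [load 575/725]
  200 → stock rod 4 (new)  [load 200/725]
  100 → stock rod 3  [load 675/725]
  300 → stock rod 4  [load 500/725]
  700 → stock rod 5 (new)  [load 700/725]
  225 → stock rod 4  [load 725/725]
  225 → stock rod 6 (new)  [load 225/725]
  275 → stock rod 6  [load 500/725]
6 stock rods opened.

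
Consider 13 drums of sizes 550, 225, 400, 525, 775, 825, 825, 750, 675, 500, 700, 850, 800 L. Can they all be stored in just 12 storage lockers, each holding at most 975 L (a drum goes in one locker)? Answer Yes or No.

A valid assignment using 11 storage lockers:
  locker 1: 850 = 850
  locker 2: 825 = 825
  locker 3: 825 = 825
  locker 4: 800 = 800
  locker 5: 775 = 775
  locker 6: 750 + 225 = 975
  locker 7: 700 = 700
  locker 8: 675 = 675
  locker 9: 550 + 400 = 950
  locker 10: 525 = 525
  locker 11: 500 = 500
That uses only 11 ≤ 12, so 12 storage lockers are enough.

Yes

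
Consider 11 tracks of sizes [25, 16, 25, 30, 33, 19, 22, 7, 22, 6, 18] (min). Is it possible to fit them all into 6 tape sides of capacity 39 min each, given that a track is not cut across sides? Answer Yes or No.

No

Total = 223 min; ⌈223/39⌉ = 6.
The bound of 6 does not rule out 6, but exhaustive search shows no assignment into 6 tape sides of capacity 39 min exists — the minimum is 7.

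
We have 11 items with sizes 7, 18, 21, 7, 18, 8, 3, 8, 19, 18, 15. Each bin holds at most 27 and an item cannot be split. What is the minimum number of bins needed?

Total = 21 + 19 + 18 + 18 + 18 + 15 + 8 + 8 + 7 + 7 + 3 = 142.
Lower bound: ⌈142/27⌉ = 6 bins.
A packing using 6 bins:
  bin 1: 21 + 3 = 24
  bin 2: 19 + 8 = 27
  bin 3: 18 + 8 = 26
  bin 4: 18 + 7 = 25
  bin 5: 18 + 7 = 25
  bin 6: 15 = 15
This matches the lower bound, so 6 is optimal.

6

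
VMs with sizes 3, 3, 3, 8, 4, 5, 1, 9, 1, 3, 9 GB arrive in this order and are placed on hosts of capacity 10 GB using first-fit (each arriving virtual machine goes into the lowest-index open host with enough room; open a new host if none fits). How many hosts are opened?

  3 → host 1 (new)  [load 3/10]
  3 → host 1  [load 6/10]
  3 → host 1  [load 9/10]
  8 → host 2 (new)  [load 8/10]
  4 → host 3 (new)  [load 4/10]
  5 → host 3  [load 9/10]
  1 → host 1  [load 10/10]
  9 → host 4 (new)  [load 9/10]
  1 → host 2  [load 9/10]
  3 → host 5 (new)  [load 3/10]
  9 → host 6 (new)  [load 9/10]
6 hosts opened.

6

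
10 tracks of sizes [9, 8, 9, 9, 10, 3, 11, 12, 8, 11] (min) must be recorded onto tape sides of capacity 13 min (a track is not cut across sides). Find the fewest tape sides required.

Total = 12 + 11 + 11 + 10 + 9 + 9 + 9 + 8 + 8 + 3 = 90 min.
Lower bound: ⌈90/13⌉ = 7 tape sides.
Also, 9 tracks each exceed 13/2 min, and no two of those can share a side, so at least 9 tape sides are needed.
A packing using 9 tape sides:
  side 1: 12 = 12
  side 2: 11 = 11
  side 3: 11 = 11
  side 4: 10 + 3 = 13
  side 5: 9 = 9
  side 6: 9 = 9
  side 7: 9 = 9
  side 8: 8 = 8
  side 9: 8 = 8
This matches the lower bound, so 9 is optimal.

9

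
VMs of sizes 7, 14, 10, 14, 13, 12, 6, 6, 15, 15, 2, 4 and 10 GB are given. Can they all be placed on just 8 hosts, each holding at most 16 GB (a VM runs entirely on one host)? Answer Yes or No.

No

Total = 128 GB; ⌈128/16⌉ = 8.
The bound of 8 does not rule out 8, but exhaustive search shows no assignment into 8 hosts of capacity 16 GB exists — the minimum is 9.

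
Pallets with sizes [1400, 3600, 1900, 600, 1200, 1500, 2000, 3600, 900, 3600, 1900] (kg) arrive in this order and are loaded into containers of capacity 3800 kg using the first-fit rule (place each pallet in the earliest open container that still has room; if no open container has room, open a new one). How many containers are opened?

7

  1400 → container 1 (new)  [load 1400/3800]
  3600 → container 2 (new)  [load 3600/3800]
  1900 → container 1  [load 3300/3800]
  600 → container 3 (new)  [load 600/3800]
  1200 → container 3  [load 1800/3800]
  1500 → container 3  [load 3300/3800]
  2000 → container 4 (new)  [load 2000/3800]
  3600 → container 5 (new)  [load 3600/3800]
  900 → container 4  [load 2900/3800]
  3600 → container 6 (new)  [load 3600/3800]
  1900 → container 7 (new)  [load 1900/3800]
7 containers opened.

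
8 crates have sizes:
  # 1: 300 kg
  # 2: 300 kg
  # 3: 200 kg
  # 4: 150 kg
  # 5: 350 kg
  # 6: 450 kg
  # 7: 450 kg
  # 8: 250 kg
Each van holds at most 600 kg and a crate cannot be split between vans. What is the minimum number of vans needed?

Total = 450 + 450 + 350 + 300 + 300 + 250 + 200 + 150 = 2450 kg.
Lower bound: ⌈2450/600⌉ = 5 vans.
A packing using 5 vans:
  van 1: 450 + 150 = 600
  van 2: 450 = 450
  van 3: 350 + 250 = 600
  van 4: 300 + 300 = 600
  van 5: 200 = 200
This matches the lower bound, so 5 is optimal.

5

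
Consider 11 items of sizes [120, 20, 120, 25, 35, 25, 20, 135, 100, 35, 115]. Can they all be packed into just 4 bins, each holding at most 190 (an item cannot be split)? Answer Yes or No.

No

Total = 750; ⌈750/190⌉ = 4.
5 items each exceed half the capacity and cannot share a bin, forcing at least 5 bins.
At least 5 bins are required, but only 4 are allowed.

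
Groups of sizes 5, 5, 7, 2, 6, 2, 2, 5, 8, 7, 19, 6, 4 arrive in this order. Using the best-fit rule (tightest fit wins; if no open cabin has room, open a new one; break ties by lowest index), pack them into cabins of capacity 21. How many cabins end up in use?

4

  5 → cabin 1 (new)  [load 5/21]
  5 → cabin 1  [load 10/21]
  7 → cabin 1  [load 17/21]
  2 → cabin 1  [load 19/21]
  6 → cabin 2 (new)  [load 6/21]
  2 → cabin 1  [load 21/21]
  2 → cabin 2  [load 8/21]
  5 → cabin 2  [load 13/21]
  8 → cabin 2  [load 21/21]
  7 → cabin 3 (new)  [load 7/21]
  19 → cabin 4 (new)  [load 19/21]
  6 → cabin 3  [load 13/21]
  4 → cabin 3  [load 17/21]
4 cabins opened.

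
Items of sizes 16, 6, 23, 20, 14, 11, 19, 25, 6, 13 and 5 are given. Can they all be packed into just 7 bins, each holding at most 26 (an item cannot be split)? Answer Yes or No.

A valid assignment using 7 bins:
  bin 1: 25 = 25
  bin 2: 23 = 23
  bin 3: 20 + 6 = 26
  bin 4: 19 + 6 = 25
  bin 5: 16 + 5 = 21
  bin 6: 14 + 11 = 25
  bin 7: 13 = 13
Every load is within 26, so 7 bins suffice.

Yes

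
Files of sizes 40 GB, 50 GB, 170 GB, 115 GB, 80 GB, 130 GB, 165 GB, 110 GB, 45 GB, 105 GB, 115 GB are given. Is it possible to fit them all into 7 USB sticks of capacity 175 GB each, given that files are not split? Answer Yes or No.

Total = 1125 GB; ⌈1125/175⌉ = 7.
The bound of 7 does not rule out 7, but exhaustive search shows no assignment into 7 USB sticks of capacity 175 GB exists — the minimum is 8.

No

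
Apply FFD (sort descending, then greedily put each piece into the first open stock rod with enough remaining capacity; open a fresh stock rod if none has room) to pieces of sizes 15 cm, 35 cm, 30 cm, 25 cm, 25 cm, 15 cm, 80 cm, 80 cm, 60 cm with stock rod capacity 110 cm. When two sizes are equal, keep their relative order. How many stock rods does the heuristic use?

4

Sorted descending: 80, 80, 60, 35, 30, 25, 25, 15, 15.
  80 → stock rod 1 (new)  [load 80/110]
  80 → stock rod 2 (new)  [load 80/110]
  60 → stock rod 3 (new)  [load 60/110]
  35 → stock rod 3  [load 95/110]
  30 → stock rod 1  [load 110/110]
  25 → stock rod 2  [load 105/110]
  25 → stock rod 4 (new)  [load 25/110]
  15 → stock rod 3  [load 110/110]
  15 → stock rod 4  [load 40/110]
4 stock rods opened.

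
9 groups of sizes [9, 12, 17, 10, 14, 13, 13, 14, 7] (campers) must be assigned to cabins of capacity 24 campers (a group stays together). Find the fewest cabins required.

6

Total = 17 + 14 + 14 + 13 + 13 + 12 + 10 + 9 + 7 = 109 campers.
Lower bound: ⌈109/24⌉ = 5 cabins.
A packing using 6 cabins:
  cabin 1: 17 + 7 = 24
  cabin 2: 14 + 10 = 24
  cabin 3: 14 + 9 = 23
  cabin 4: 13 = 13
  cabin 5: 13 = 13
  cabin 6: 12 = 12
No arrangement into 5 cabins stays within capacity, so 6 is optimal.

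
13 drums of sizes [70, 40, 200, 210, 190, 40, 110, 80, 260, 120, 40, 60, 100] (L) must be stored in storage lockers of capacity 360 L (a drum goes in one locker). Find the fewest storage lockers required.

Total = 260 + 210 + 200 + 190 + 120 + 110 + 100 + 80 + 70 + 60 + 40 + 40 + 40 = 1520 L.
Lower bound: ⌈1520/360⌉ = 5 storage lockers.
A packing using 5 storage lockers:
  locker 1: 260 + 100 = 360
  locker 2: 210 + 120 = 330
  locker 3: 200 + 110 + 40 = 350
  locker 4: 190 + 80 + 70 = 340
  locker 5: 60 + 40 + 40 = 140
This matches the lower bound, so 5 is optimal.

5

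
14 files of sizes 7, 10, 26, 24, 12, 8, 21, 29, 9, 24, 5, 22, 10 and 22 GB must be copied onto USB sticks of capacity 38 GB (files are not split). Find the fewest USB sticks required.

7

Total = 29 + 26 + 24 + 24 + 22 + 22 + 21 + 12 + 10 + 10 + 9 + 8 + 7 + 5 = 229 GB.
Lower bound: ⌈229/38⌉ = 7 USB sticks.
A packing using 7 USB sticks:
  USB stick 1: 29 + 9 = 38
  USB stick 2: 26 + 12 = 38
  USB stick 3: 24 + 10 = 34
  USB stick 4: 24 + 10 = 34
  USB stick 5: 22 + 8 + 7 = 37
  USB stick 6: 22 + 5 = 27
  USB stick 7: 21 = 21
This matches the lower bound, so 7 is optimal.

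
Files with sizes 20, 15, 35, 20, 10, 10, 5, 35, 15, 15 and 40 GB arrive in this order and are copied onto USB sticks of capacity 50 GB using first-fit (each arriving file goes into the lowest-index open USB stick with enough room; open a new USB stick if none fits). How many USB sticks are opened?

5

  20 → USB stick 1 (new)  [load 20/50]
  15 → USB stick 1  [load 35/50]
  35 → USB stick 2 (new)  [load 35/50]
  20 → USB stick 3 (new)  [load 20/50]
  10 → USB stick 1  [load 45/50]
  10 → USB stick 2  [load 45/50]
  5 → USB stick 1  [load 50/50]
  35 → USB stick 4 (new)  [load 35/50]
  15 → USB stick 3  [load 35/50]
  15 → USB stick 3  [load 50/50]
  40 → USB stick 5 (new)  [load 40/50]
5 USB sticks opened.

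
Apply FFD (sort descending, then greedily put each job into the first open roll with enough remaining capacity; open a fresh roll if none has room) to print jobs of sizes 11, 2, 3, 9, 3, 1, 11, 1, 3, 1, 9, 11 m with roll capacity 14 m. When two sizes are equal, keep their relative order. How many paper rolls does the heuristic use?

Sorted descending: 11, 11, 11, 9, 9, 3, 3, 3, 2, 1, 1, 1.
  11 → roll 1 (new)  [load 11/14]
  11 → roll 2 (new)  [load 11/14]
  11 → roll 3 (new)  [load 11/14]
  9 → roll 4 (new)  [load 9/14]
  9 → roll 5 (new)  [load 9/14]
  3 → roll 1  [load 14/14]
  3 → roll 2  [load 14/14]
  3 → roll 3  [load 14/14]
  2 → roll 4  [load 11/14]
  1 → roll 4  [load 12/14]
  1 → roll 4  [load 13/14]
  1 → roll 4  [load 14/14]
5 paper rolls opened.

5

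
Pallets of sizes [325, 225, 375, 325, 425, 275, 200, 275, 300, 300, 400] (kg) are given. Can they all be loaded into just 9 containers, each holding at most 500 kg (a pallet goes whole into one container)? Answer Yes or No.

Yes

A valid assignment using 9 containers:
  container 1: 425 = 425
  container 2: 400 = 400
  container 3: 375 = 375
  container 4: 325 = 325
  container 5: 325 = 325
  container 6: 300 + 200 = 500
  container 7: 300 = 300
  container 8: 275 + 225 = 500
  container 9: 275 = 275
Every load is within 500 kg, so 9 containers suffice.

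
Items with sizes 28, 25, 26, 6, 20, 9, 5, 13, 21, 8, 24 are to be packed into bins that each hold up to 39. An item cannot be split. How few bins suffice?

6

Total = 28 + 26 + 25 + 24 + 21 + 20 + 13 + 9 + 8 + 6 + 5 = 185.
Lower bound: ⌈185/39⌉ = 5 bins.
Also, 6 items each exceed 39/2, and no two of those can share a bin, so at least 6 bins are needed.
A packing using 6 bins:
  bin 1: 28 + 9 = 37
  bin 2: 26 + 13 = 39
  bin 3: 25 + 8 + 6 = 39
  bin 4: 24 + 5 = 29
  bin 5: 21 = 21
  bin 6: 20 = 20
This matches the lower bound, so 6 is optimal.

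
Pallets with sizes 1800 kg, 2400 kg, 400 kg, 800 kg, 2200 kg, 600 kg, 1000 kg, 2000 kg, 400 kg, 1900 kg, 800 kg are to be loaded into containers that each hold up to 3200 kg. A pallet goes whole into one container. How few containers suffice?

5

Total = 2400 + 2200 + 2000 + 1900 + 1800 + 1000 + 800 + 800 + 600 + 400 + 400 = 14300 kg.
Lower bound: ⌈14300/3200⌉ = 5 containers.
A packing using 5 containers:
  container 1: 2400 + 800 = 3200
  container 2: 2200 + 1000 = 3200
  container 3: 2000 + 800 + 400 = 3200
  container 4: 1900 + 600 + 400 = 2900
  container 5: 1800 = 1800
This matches the lower bound, so 5 is optimal.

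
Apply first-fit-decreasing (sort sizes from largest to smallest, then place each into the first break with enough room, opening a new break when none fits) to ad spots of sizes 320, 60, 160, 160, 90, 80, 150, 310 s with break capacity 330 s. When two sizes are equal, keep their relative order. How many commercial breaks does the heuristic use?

5

Sorted descending: 320, 310, 160, 160, 150, 90, 80, 60.
  320 → break 1 (new)  [load 320/330]
  310 → break 2 (new)  [load 310/330]
  160 → break 3 (new)  [load 160/330]
  160 → break 3  [load 320/330]
  150 → break 4 (new)  [load 150/330]
  90 → break 4  [load 240/330]
  80 → break 4  [load 320/330]
  60 → break 5 (new)  [load 60/330]
5 commercial breaks opened.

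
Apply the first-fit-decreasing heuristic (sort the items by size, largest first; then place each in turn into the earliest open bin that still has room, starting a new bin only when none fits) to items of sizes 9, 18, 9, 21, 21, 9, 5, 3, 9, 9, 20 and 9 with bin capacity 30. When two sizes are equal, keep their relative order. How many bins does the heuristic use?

Sorted descending: 21, 21, 20, 18, 9, 9, 9, 9, 9, 9, 5, 3.
  21 → bin 1 (new)  [load 21/30]
  21 → bin 2 (new)  [load 21/30]
  20 → bin 3 (new)  [load 20/30]
  18 → bin 4 (new)  [load 18/30]
  9 → bin 1  [load 30/30]
  9 → bin 2  [load 30/30]
  9 → bin 3  [load 29/30]
  9 → bin 4  [load 27/30]
  9 → bin 5 (new)  [load 9/30]
  9 → bin 5  [load 18/30]
  5 → bin 5  [load 23/30]
  3 → bin 4  [load 30/30]
5 bins opened.

5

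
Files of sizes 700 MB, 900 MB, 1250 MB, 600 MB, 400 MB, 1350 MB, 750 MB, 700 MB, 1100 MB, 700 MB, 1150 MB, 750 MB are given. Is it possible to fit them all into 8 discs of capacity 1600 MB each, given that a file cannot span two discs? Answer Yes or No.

A valid assignment using 8 discs:
  disc 1: 1350 = 1350
  disc 2: 1250 = 1250
  disc 3: 1150 + 400 = 1550
  disc 4: 1100 = 1100
  disc 5: 900 + 700 = 1600
  disc 6: 750 + 750 = 1500
  disc 7: 700 + 700 = 1400
  disc 8: 600 = 600
Every load is within 1600 MB, so 8 discs suffice.

Yes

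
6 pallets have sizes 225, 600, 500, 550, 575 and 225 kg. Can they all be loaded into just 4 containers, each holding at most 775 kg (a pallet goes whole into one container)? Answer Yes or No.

Yes

A valid assignment using 4 containers:
  container 1: 600 = 600
  container 2: 575 = 575
  container 3: 550 + 225 = 775
  container 4: 500 + 225 = 725
Every load is within 775 kg, so 4 containers suffice.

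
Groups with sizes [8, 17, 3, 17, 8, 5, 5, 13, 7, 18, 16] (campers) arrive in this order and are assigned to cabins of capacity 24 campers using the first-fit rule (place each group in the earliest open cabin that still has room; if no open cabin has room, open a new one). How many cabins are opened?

6

  8 → cabin 1 (new)  [load 8/24]
  17 → cabin 2 (new)  [load 17/24]
  3 → cabin 1  [load 11/24]
  17 → cabin 3 (new)  [load 17/24]
  8 → cabin 1  [load 19/24]
  5 → cabin 1  [load 24/24]
  5 → cabin 2  [load 22/24]
  13 → cabin 4 (new)  [load 13/24]
  7 → cabin 3  [load 24/24]
  18 → cabin 5 (new)  [load 18/24]
  16 → cabin 6 (new)  [load 16/24]
6 cabins opened.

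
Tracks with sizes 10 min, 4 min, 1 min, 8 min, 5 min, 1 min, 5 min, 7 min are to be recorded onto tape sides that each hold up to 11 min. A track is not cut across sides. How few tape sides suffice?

4

Total = 10 + 8 + 7 + 5 + 5 + 4 + 1 + 1 = 41 min.
Lower bound: ⌈41/11⌉ = 4 tape sides.
A packing using 4 tape sides:
  side 1: 10 + 1 = 11
  side 2: 8 + 1 = 9
  side 3: 7 + 4 = 11
  side 4: 5 + 5 = 10
This matches the lower bound, so 4 is optimal.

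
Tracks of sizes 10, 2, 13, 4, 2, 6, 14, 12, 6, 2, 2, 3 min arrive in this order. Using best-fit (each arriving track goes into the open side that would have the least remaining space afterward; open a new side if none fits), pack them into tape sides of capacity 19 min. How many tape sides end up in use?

  10 → side 1 (new)  [load 10/19]
  2 → side 1  [load 12/19]
  13 → side 2 (new)  [load 13/19]
  4 → side 2  [load 17/19]
  2 → side 2  [load 19/19]
  6 → side 1  [load 18/19]
  14 → side 3 (new)  [load 14/19]
  12 → side 4 (new)  [load 12/19]
  6 → side 4  [load 18/19]
  2 → side 3  [load 16/19]
  2 → side 3  [load 18/19]
  3 → side 5 (new)  [load 3/19]
5 tape sides opened.

5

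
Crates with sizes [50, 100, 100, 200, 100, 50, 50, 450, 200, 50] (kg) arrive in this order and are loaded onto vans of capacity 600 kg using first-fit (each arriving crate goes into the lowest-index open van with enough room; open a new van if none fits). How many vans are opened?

3

  50 → van 1 (new)  [load 50/600]
  100 → van 1  [load 150/600]
  100 → van 1  [load 250/600]
  200 → van 1  [load 450/600]
  100 → van 1  [load 550/600]
  50 → van 1  [load 600/600]
  50 → van 2 (new)  [load 50/600]
  450 → van 2  [load 500/600]
  200 → van 3 (new)  [load 200/600]
  50 → van 2  [load 550/600]
3 vans opened.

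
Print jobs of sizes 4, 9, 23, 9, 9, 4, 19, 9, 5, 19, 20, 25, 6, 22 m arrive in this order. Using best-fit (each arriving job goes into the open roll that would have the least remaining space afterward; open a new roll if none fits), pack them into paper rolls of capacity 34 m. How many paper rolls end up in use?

7

  4 → roll 1 (new)  [load 4/34]
  9 → roll 1  [load 13/34]
  23 → roll 2 (new)  [load 23/34]
  9 → roll 2  [load 32/34]
  9 → roll 1  [load 22/34]
  4 → roll 1  [load 26/34]
  19 → roll 3 (new)  [load 19/34]
  9 → roll 3  [load 28/34]
  5 → roll 3  [load 33/34]
  19 → roll 4 (new)  [load 19/34]
  20 → roll 5 (new)  [load 20/34]
  25 → roll 6 (new)  [load 25/34]
  6 → roll 1  [load 32/34]
  22 → roll 7 (new)  [load 22/34]
7 paper rolls opened.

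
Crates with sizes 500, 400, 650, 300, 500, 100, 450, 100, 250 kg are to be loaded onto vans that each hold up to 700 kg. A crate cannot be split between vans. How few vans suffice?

5

Total = 650 + 500 + 500 + 450 + 400 + 300 + 250 + 100 + 100 = 3250 kg.
Lower bound: ⌈3250/700⌉ = 5 vans.
A packing using 5 vans:
  van 1: 650 = 650
  van 2: 500 + 100 + 100 = 700
  van 3: 500 = 500
  van 4: 450 + 250 = 700
  van 5: 400 + 300 = 700
This matches the lower bound, so 5 is optimal.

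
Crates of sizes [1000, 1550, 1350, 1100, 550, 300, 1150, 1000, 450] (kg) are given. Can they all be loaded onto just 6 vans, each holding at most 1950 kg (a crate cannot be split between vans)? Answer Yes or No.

Yes

A valid assignment using 6 vans:
  van 1: 1550 + 300 = 1850
  van 2: 1350 + 550 = 1900
  van 3: 1150 + 450 = 1600
  van 4: 1100 = 1100
  van 5: 1000 = 1000
  van 6: 1000 = 1000
Every load is within 1950 kg, so 6 vans suffice.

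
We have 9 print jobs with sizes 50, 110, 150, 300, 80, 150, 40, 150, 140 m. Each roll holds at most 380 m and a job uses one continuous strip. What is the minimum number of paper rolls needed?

Total = 300 + 150 + 150 + 150 + 140 + 110 + 80 + 50 + 40 = 1170 m.
Lower bound: ⌈1170/380⌉ = 4 paper rolls.
A packing using 4 paper rolls:
  roll 1: 300 + 80 = 380
  roll 2: 150 + 150 + 50 = 350
  roll 3: 150 + 140 + 40 = 330
  roll 4: 110 = 110
This matches the lower bound, so 4 is optimal.

4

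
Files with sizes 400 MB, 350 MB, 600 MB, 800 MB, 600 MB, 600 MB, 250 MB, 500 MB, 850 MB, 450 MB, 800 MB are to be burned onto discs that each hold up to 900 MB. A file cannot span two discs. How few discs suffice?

8

Total = 850 + 800 + 800 + 600 + 600 + 600 + 500 + 450 + 400 + 350 + 250 = 6200 MB.
Lower bound: ⌈6200/900⌉ = 7 discs.
A packing using 8 discs:
  disc 1: 850 = 850
  disc 2: 800 = 800
  disc 3: 800 = 800
  disc 4: 600 + 250 = 850
  disc 5: 600 = 600
  disc 6: 600 = 600
  disc 7: 500 + 400 = 900
  disc 8: 450 + 350 = 800
No arrangement into 7 discs stays within capacity, so 8 is optimal.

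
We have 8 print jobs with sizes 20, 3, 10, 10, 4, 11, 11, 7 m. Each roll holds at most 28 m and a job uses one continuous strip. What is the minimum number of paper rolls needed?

3

Total = 20 + 11 + 11 + 10 + 10 + 7 + 4 + 3 = 76 m.
Lower bound: ⌈76/28⌉ = 3 paper rolls.
A packing using 3 paper rolls:
  roll 1: 20 + 7 = 27
  roll 2: 11 + 11 + 4 = 26
  roll 3: 10 + 10 + 3 = 23
This matches the lower bound, so 3 is optimal.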